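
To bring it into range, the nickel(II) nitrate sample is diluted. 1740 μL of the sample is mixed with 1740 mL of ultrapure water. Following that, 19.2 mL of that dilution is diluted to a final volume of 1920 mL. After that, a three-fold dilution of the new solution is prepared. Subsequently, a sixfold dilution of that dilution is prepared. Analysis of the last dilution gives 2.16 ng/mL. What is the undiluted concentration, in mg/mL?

Overall dilution factor = 1001 × 100 × 3 × 6 = 1.80 × 10⁶.
Original = 2.16 ng/mL × 1.80 × 10⁶ = 3.89 × 10⁶ ng/mL = 3.89 mg/mL.

3.89 mg/mL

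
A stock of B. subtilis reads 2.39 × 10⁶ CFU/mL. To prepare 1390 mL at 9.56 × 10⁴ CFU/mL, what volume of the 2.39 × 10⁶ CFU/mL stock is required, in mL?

55.6 mL

V₁ = C₂V₂/C₁ = 9.56 × 10⁴ × 1390 / 2.39 × 10⁶ = 55.6 mL.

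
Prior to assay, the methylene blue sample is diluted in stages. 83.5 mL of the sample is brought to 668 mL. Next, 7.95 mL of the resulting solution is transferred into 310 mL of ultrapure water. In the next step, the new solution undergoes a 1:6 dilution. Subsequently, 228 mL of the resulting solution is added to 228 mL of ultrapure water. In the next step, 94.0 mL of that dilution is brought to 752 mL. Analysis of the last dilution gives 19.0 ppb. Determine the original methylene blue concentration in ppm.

Overall dilution factor = 8 × 39.99 × 6 × 2 × 8 = 3.07 × 10⁴.
Original = 19.0 ppb × 3.07 × 10⁴ = 5.84 × 10⁵ ppb = 584 ppm.

584 ppm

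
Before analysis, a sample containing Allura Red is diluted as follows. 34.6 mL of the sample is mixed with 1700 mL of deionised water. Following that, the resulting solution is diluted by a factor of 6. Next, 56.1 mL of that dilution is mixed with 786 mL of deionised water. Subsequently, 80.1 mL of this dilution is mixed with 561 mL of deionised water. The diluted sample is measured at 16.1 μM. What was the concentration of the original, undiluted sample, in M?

0.582 M

Overall dilution factor = 50.13 × 6 × 15.01 × 8.004 = 3.61 × 10⁴.
Original = 16.1 μM × 3.61 × 10⁴ = 5.82 × 10⁵ μM = 0.582 M.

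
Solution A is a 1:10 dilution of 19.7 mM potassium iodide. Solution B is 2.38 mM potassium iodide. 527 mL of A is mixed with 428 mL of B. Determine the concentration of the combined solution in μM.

2150 μM

C_A = 19.7 mM / 10 = 1.97 mM.
C_mix = (C_A·V_A + C_B·V_B)/(V_A + V_B) = (1.97×527 + 2.38×428) / 955.0 = 2.15 mM = 2150 μM.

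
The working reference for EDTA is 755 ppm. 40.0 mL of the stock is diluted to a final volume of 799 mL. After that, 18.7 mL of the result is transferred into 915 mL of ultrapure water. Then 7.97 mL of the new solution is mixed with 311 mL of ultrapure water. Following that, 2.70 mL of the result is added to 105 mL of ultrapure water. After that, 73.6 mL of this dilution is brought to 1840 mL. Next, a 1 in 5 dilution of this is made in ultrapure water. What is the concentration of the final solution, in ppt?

3.79 ppt

Overall dilution factor = 19.98 × 49.93 × 40.02 × 39.89 × 25 × 5 = 1.99 × 10⁸.
755 ppm / 1.99 × 10⁸ = 3.79 × 10⁻⁶ ppm = 3.79 ppt.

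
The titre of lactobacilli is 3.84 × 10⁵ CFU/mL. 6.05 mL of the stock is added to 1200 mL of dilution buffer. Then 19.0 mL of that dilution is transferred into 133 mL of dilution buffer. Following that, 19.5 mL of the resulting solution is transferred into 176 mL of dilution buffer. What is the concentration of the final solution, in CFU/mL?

24.0 CFU/mL

Overall dilution factor = 199.3 × 8 × 10.03 = 1.60 × 10⁴.
3.84 × 10⁵ CFU/mL / 1.60 × 10⁴ = 24.0 CFU/mL.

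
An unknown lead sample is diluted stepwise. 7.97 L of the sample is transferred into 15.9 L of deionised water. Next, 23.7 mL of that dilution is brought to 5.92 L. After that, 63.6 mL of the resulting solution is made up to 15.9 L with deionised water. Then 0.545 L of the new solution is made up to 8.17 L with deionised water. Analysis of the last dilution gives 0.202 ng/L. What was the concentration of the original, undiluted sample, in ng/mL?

Overall dilution factor = 2.995 × 249.8 × 250 × 14.99 = 2.80 × 10⁶.
Original = 0.202 ng/L × 2.80 × 10⁶ = 5.66 × 10⁵ ng/L = 566 ng/mL.

566 ng/mL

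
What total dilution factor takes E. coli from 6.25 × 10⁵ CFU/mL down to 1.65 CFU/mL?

3.79 × 10⁵

Factor = C₀/C_target = 6.25 × 10⁵ CFU/mL / 1.65 CFU/mL = 3.79 × 10⁵.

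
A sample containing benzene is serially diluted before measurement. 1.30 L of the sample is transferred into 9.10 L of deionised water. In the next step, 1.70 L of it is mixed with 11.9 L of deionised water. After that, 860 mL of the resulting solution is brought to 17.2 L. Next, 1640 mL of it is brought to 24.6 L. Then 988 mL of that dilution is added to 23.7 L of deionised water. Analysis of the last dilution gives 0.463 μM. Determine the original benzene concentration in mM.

Overall dilution factor = 8 × 8 × 20 × 15 × 24.99 = 4.80 × 10⁵.
Original = 0.463 μM × 4.80 × 10⁵ = 2.22 × 10⁵ μM = 222 mM.

222 mM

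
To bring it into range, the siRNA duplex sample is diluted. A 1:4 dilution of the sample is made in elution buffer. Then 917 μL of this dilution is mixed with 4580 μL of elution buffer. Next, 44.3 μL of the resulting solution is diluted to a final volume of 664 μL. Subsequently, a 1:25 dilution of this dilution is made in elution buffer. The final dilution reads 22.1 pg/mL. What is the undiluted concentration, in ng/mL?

199 ng/mL

Overall dilution factor = 4 × 5.995 × 14.99 × 25 = 8985.
Original = 22.1 pg/mL × 8985 = 1.99 × 10⁵ pg/mL = 199 ng/mL.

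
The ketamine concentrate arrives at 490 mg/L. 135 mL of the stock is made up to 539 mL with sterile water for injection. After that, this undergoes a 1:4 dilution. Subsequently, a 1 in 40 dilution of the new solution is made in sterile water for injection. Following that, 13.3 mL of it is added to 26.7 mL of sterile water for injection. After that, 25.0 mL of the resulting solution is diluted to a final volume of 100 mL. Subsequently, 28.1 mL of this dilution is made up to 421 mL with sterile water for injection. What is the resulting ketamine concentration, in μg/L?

Overall dilution factor = 3.993 × 4 × 40 × 3.008 × 4 × 14.98 = 1.15 × 10⁵.
490 mg/L / 1.15 × 10⁵ = 4.26 × 10⁻³ mg/L = 4.26 μg/L.

4.26 μg/L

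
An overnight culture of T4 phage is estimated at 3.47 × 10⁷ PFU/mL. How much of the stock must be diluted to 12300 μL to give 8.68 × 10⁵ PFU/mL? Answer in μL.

308 μL

V₁ = C₂V₂/C₁ = 8.68 × 10⁵ × 12300 / 3.47 × 10⁷ = 308 μL.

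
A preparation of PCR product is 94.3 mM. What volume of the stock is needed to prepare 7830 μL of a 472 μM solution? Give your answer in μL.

39.2 μL

472 μM = 0.472 mM.
V₁ = C₂V₂/C₁ = 0.472 × 7830 / 94.3 = 39.2 μL.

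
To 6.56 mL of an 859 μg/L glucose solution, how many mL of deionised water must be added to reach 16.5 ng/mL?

335 mL

16.5 ng/mL = 16.5 μg/L.
V₂ = C₁V₁/C₂ = 859 × 6.56 / 16.5 = 342 mL.
Diluent to add = V₂ − V₁ = 342 − 6.56 = 335 mL.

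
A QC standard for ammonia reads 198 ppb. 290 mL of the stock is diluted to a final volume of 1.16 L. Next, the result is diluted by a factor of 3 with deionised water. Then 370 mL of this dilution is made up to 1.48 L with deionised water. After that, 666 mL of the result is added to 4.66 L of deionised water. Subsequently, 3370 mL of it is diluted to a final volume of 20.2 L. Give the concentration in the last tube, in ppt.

86.1 ppt

Overall dilution factor = 4 × 3 × 4 × 7.997 × 5.994 = 2301.
198 ppb / 2301 = 0.0861 ppb = 86.1 ppt.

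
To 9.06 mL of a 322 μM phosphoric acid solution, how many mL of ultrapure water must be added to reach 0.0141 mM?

0.0141 mM = 14.1 μM.
V₂ = C₁V₁/C₂ = 322 × 9.06 / 14.1 = 207 mL.
Diluent to add = V₂ − V₁ = 207 − 9.06 = 198 mL.

198 mL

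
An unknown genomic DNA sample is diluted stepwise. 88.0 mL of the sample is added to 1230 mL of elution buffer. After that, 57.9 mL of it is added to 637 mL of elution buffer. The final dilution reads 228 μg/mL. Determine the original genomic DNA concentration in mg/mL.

41.0 mg/mL

Overall dilution factor = 14.98 × 12.00 = 180.
Original = 228 μg/mL × 180 = 4.10 × 10⁴ μg/mL = 41.0 mg/mL.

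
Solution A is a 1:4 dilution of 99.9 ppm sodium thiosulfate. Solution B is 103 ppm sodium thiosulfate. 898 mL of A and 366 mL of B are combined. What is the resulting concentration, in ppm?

C_A = 99.9 ppm / 4 = 25.0 ppm.
C_mix = (C_A·V_A + C_B·V_B)/(V_A + V_B) = (25.0×898 + 103×366) / 1264 = 47.6 ppm.

47.6 ppm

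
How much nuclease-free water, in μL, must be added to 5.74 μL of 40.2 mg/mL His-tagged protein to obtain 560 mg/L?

560 mg/L = 0.560 mg/mL.
V₂ = C₁V₁/C₂ = 40.2 × 5.74 / 0.560 = 412 μL.
Diluent to add = V₂ − V₁ = 412 − 5.74 = 406 μL.

406 μL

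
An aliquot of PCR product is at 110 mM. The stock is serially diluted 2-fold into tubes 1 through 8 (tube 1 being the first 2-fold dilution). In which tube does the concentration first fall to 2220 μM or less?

tube 6

Tube n has concentration 110 mM / 2ⁿ.
Need 2ⁿ ≥ 110 mM / 2220 μM = 49.5, so n ≥ 5.63.
First such tube: n = 6.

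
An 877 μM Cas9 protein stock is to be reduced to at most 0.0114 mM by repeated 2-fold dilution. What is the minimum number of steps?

Need 2ⁿ ≥ 76.9, so n ≥ log(76.9)/log(2) = 6.27.
Minimum whole steps: n = 7.

7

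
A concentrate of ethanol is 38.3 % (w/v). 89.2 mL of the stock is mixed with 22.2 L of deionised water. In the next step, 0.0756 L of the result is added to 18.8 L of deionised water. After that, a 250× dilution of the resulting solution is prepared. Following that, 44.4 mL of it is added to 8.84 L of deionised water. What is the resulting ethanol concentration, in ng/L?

Overall dilution factor = 249.9 × 249.7 × 250 × 200.1 = 3.12 × 10⁹.
38.3 % (w/v) / 3.12 × 10⁹ = 1.23 × 10⁻⁸ % (w/v) = 123 ng/L.

123 ng/L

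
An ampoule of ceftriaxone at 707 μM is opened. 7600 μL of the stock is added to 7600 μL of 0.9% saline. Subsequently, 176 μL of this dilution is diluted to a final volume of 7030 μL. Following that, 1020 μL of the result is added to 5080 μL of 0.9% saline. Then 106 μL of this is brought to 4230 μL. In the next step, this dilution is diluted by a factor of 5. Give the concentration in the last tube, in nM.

7.42 nM

Overall dilution factor = 2 × 39.94 × 5.980 × 39.91 × 5 = 9.53 × 10⁴.
707 μM / 9.53 × 10⁴ = 7.42 × 10⁻³ μM = 7.42 nM.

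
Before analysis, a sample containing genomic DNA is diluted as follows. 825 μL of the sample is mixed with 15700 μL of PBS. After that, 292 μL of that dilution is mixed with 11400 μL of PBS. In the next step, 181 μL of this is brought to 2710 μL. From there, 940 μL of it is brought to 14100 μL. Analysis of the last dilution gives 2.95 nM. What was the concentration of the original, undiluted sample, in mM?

Overall dilution factor = 20.03 × 40.04 × 14.97 × 15 = 1.80 × 10⁵.
Original = 2.95 nM × 1.80 × 10⁵ = 5.31 × 10⁵ nM = 0.531 mM.

0.531 mM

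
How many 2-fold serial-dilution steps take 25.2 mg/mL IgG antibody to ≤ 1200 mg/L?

5

Need 2ⁿ ≥ 21.0, so n ≥ log(21.0)/log(2) = 4.39.
Minimum whole steps: n = 5.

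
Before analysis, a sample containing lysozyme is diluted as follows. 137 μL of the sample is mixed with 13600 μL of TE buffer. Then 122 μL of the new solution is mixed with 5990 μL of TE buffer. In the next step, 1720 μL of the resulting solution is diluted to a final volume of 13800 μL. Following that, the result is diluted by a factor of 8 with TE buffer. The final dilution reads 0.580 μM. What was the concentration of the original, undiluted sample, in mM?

187 mM

Overall dilution factor = 100.3 × 50.10 × 8.023 × 8 = 3.22 × 10⁵.
Original = 0.580 μM × 3.22 × 10⁵ = 1.87 × 10⁵ μM = 187 mM.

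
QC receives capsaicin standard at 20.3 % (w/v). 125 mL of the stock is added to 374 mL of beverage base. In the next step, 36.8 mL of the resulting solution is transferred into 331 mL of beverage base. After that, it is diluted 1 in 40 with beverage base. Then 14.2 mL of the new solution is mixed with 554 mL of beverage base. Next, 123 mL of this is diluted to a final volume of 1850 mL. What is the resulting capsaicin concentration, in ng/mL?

Overall dilution factor = 3.992 × 9.995 × 40 × 40.01 × 15.04 = 9.60 × 10⁵.
20.3 % (w/v) / 9.60 × 10⁵ = 2.11 × 10⁻⁵ % (w/v) = 211 ng/mL.

211 ng/mL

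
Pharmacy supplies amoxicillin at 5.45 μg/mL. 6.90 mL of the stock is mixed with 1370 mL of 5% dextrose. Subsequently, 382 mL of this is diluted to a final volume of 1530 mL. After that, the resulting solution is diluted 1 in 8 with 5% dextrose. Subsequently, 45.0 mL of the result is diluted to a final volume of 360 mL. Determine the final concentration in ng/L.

Overall dilution factor = 199.6 × 4.005 × 8 × 8 = 5.12 × 10⁴.
5.45 μg/mL / 5.12 × 10⁴ = 1.07 × 10⁻⁴ μg/mL = 107 ng/L.

107 ng/L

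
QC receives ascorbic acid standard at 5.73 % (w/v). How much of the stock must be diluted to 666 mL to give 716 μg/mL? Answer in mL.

8.32 mL

716 μg/mL = 0.0716 % (w/v).
V₁ = C₂V₂/C₁ = 0.0716 × 666 / 5.73 = 8.32 mL.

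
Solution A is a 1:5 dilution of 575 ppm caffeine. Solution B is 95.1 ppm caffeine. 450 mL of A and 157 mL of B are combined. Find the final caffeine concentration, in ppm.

110 ppm

C_A = 575 ppm / 5 = 115 ppm.
C_mix = (C_A·V_A + C_B·V_B)/(V_A + V_B) = (115×450 + 95.1×157) / 607.0 = 110 ppm.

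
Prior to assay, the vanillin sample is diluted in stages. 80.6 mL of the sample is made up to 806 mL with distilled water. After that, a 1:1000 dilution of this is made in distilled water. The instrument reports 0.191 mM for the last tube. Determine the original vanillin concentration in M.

Overall dilution factor = 10 × 1000 = 1.00 × 10⁴.
Original = 0.191 mM × 1.00 × 10⁴ = 1910 mM = 1.91 M.

1.91 M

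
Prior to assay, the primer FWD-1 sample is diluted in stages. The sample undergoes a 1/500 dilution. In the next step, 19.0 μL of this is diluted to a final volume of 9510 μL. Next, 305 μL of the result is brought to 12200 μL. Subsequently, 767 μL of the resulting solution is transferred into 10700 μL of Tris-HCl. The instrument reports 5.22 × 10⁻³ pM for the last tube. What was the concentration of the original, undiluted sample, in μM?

0.781 μM

Overall dilution factor = 500 × 500.5 × 40 × 14.95 = 1.50 × 10⁸.
Original = 5.22 × 10⁻³ pM × 1.50 × 10⁸ = 7.81 × 10⁵ pM = 0.781 μM.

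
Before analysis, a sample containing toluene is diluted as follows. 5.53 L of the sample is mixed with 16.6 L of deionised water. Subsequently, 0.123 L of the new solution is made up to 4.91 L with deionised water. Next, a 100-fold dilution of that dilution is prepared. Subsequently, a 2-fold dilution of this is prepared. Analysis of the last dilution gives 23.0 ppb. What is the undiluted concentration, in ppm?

735 ppm

Overall dilution factor = 4.002 × 39.92 × 100 × 2 = 3.19 × 10⁴.
Original = 23.0 ppb × 3.19 × 10⁴ = 7.35 × 10⁵ ppb = 735 ppm.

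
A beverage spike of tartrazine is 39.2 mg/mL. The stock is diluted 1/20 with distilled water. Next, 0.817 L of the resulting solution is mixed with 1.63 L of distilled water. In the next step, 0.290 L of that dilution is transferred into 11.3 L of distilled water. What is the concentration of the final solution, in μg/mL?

Overall dilution factor = 20 × 2.995 × 39.97 = 2394.
39.2 mg/mL / 2394 = 0.0164 mg/mL = 16.4 μg/mL.

16.4 μg/mL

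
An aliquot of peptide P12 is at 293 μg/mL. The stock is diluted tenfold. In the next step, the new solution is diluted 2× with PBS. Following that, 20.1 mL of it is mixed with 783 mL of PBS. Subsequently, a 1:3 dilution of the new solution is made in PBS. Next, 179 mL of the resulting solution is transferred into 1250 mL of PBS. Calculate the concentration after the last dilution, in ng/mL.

15.3 ng/mL

Overall dilution factor = 10 × 2 × 39.96 × 3 × 7.983 = 1.91 × 10⁴.
293 μg/mL / 1.91 × 10⁴ = 0.0153 μg/mL = 15.3 ng/mL.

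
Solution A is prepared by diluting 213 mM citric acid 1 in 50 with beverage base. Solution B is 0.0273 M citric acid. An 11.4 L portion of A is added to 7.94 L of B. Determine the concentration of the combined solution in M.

0.0137 M

C_A = 213 mM / 50 = 4.26 mM.
C_B = 0.0273 M = 27.3 mM.
C_mix = (C_A·V_A + C_B·V_B)/(V_A + V_B) = (4.26×11.4 + 27.3×7.94) / 19.34 = 13.7 mM = 0.0137 M.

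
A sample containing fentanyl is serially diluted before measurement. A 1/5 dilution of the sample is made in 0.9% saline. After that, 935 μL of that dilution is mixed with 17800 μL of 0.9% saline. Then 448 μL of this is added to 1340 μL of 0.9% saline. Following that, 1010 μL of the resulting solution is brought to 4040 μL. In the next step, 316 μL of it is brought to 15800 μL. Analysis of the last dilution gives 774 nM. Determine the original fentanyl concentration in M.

0.0619 M

Overall dilution factor = 5 × 20.04 × 3.991 × 4 × 50 = 8.00 × 10⁴.
Original = 774 nM × 8.00 × 10⁴ = 6.19 × 10⁷ nM = 0.0619 M.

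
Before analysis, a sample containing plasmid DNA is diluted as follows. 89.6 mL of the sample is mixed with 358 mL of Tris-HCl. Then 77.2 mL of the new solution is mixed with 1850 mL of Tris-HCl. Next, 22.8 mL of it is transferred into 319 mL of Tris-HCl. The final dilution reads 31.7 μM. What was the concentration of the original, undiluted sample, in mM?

Overall dilution factor = 4.996 × 24.96 × 14.99 = 1870.
Original = 31.7 μM × 1870 = 5.93 × 10⁴ μM = 59.3 mM.

59.3 mM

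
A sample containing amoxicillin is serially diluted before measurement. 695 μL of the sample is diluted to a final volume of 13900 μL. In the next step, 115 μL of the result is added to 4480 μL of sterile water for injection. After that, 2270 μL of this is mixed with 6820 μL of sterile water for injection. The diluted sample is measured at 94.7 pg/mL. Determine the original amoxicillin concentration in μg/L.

Overall dilution factor = 20 × 39.96 × 4.004 = 3200.
Original = 94.7 pg/mL × 3200 = 3.03 × 10⁵ pg/mL = 303 μg/L.

303 μg/L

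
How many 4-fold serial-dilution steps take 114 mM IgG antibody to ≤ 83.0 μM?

6

Need 4ⁿ ≥ 1373, so n ≥ log(1373)/log(4) = 5.21.
Minimum whole steps: n = 6.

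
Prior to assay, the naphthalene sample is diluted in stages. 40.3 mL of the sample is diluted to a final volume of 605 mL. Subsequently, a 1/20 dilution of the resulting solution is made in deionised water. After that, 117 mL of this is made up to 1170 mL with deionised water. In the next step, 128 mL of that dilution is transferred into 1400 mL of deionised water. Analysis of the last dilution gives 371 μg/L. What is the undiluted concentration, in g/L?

Overall dilution factor = 15.01 × 20 × 10 × 11.94 = 3.58 × 10⁴.
Original = 371 μg/L × 3.58 × 10⁴ = 1.33 × 10⁷ μg/L = 13.3 g/L.

13.3 g/L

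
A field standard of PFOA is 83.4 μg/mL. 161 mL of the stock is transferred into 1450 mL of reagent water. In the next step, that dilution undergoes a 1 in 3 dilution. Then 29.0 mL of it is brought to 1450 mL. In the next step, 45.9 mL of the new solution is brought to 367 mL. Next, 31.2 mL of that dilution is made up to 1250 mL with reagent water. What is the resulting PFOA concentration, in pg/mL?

173 pg/mL

Overall dilution factor = 10.01 × 3 × 50 × 7.996 × 40.06 = 4.81 × 10⁵.
83.4 μg/mL / 4.81 × 10⁵ = 1.73 × 10⁻⁴ μg/mL = 173 pg/mL.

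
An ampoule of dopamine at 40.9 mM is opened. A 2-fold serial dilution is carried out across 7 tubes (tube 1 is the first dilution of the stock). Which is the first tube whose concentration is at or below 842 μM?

Tube n has concentration 40.9 mM / 2ⁿ.
Need 2ⁿ ≥ 40.9 mM / 842 μM = 48.6, so n ≥ 5.60.
First such tube: n = 6.

tube 6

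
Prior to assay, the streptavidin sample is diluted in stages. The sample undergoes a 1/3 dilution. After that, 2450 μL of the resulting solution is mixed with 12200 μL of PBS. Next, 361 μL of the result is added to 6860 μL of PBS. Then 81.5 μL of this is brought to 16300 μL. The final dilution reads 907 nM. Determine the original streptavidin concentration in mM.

65.1 mM

Overall dilution factor = 3 × 5.980 × 20.00 × 200 = 7.18 × 10⁴.
Original = 907 nM × 7.18 × 10⁴ = 6.51 × 10⁷ nM = 65.1 mM.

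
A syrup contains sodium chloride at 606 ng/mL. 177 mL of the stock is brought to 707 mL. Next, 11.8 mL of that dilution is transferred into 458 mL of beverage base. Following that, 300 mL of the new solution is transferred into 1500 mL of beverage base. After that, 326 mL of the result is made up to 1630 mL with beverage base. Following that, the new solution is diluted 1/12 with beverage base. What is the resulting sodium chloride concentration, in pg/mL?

Overall dilution factor = 3.994 × 39.81 × 6 × 5 × 12 = 5.73 × 10⁴.
606 ng/mL / 5.73 × 10⁴ = 0.0106 ng/mL = 10.6 pg/mL.

10.6 pg/mL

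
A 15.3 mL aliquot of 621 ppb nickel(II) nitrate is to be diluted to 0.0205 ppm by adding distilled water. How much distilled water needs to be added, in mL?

0.0205 ppm = 20.5 ppb.
V₂ = C₁V₁/C₂ = 621 × 15.3 / 20.5 = 463 mL.
Diluent to add = V₂ − V₁ = 463 − 15.3 = 448 mL.

448 mL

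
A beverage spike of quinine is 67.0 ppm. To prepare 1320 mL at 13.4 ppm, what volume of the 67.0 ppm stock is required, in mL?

264 mL

V₁ = C₂V₂/C₁ = 13.4 × 1320 / 67.0 = 264 mL.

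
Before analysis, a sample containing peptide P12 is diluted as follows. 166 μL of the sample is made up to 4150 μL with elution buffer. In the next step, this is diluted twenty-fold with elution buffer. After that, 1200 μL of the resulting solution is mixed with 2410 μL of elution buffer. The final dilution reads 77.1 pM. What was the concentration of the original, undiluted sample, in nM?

116 nM

Overall dilution factor = 25 × 20 × 3.008 = 1504.
Original = 77.1 pM × 1504 = 1.16 × 10⁵ pM = 116 nM.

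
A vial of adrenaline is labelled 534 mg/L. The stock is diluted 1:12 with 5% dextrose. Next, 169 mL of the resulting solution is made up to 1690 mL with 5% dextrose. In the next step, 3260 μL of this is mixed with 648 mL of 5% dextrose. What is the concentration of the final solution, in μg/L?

Overall dilution factor = 12 × 10 × 199.8 = 2.40 × 10⁴.
534 mg/L / 2.40 × 10⁴ = 0.0223 mg/L = 22.3 μg/L.

22.3 μg/L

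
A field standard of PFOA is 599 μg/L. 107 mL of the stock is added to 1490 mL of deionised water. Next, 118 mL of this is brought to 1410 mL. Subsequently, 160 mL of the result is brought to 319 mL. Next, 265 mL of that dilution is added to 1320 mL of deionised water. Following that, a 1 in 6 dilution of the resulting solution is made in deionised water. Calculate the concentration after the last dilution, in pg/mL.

Overall dilution factor = 14.93 × 11.95 × 1.994 × 5.981 × 6 = 1.28 × 10⁴.
599 μg/L / 1.28 × 10⁴ = 0.0469 μg/L = 46.9 pg/mL.

46.9 pg/mL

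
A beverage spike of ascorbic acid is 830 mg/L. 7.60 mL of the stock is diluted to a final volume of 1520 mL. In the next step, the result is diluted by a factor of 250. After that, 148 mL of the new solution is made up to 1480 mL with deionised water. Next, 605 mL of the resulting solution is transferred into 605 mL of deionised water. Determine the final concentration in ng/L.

Overall dilution factor = 200 × 250 × 10 × 2 = 1.00 × 10⁶.
830 mg/L / 1.00 × 10⁶ = 8.30 × 10⁻⁴ mg/L = 830 ng/L.

830 ng/L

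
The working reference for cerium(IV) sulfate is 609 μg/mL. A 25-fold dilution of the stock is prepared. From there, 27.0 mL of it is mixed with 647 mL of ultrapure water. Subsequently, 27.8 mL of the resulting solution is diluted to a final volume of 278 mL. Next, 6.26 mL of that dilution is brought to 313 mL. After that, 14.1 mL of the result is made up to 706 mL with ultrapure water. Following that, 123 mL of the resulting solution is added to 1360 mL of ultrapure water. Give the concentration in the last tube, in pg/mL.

Overall dilution factor = 25 × 24.96 × 10 × 50 × 50.07 × 12.06 = 1.88 × 10⁸.
609 μg/mL / 1.88 × 10⁸ = 3.23 × 10⁻⁶ μg/mL = 3.23 pg/mL.

3.23 pg/mL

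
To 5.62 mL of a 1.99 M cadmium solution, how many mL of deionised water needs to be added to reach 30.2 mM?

365 mL

30.2 mM = 0.0302 M.
V₂ = C₁V₁/C₂ = 1.99 × 5.62 / 0.0302 = 370 mL.
Diluent to add = V₂ − V₁ = 370 − 5.62 = 365 mL.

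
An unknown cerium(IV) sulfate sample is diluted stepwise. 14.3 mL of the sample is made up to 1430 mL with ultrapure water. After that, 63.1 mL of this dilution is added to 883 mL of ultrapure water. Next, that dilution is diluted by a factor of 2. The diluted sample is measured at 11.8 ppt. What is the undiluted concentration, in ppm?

0.0354 ppm

Overall dilution factor = 100 × 14.99 × 2 = 2999.
Original = 11.8 ppt × 2999 = 3.54 × 10⁴ ppt = 0.0354 ppm.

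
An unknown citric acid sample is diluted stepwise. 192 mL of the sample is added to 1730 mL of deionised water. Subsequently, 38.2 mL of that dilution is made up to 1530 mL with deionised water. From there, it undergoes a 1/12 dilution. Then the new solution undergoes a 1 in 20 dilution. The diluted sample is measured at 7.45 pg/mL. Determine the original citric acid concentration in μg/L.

Overall dilution factor = 10.01 × 40.05 × 12 × 20 = 9.62 × 10⁴.
Original = 7.45 pg/mL × 9.62 × 10⁴ = 7.17 × 10⁵ pg/mL = 717 μg/L.

717 μg/L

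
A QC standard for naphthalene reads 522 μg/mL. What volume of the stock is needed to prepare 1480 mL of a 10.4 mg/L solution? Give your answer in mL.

29.5 mL

10.4 mg/L = 10.4 μg/mL.
V₁ = C₂V₂/C₁ = 10.4 × 1480 / 522 = 29.5 mL.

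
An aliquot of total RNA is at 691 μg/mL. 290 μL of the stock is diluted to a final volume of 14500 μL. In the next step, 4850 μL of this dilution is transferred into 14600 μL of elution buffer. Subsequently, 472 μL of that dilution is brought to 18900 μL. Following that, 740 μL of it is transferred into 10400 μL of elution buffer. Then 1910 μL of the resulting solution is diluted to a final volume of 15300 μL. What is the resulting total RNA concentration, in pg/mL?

714 pg/mL

Overall dilution factor = 50 × 4.010 × 40.04 × 15.05 × 8.010 = 9.68 × 10⁵.
691 μg/mL / 9.68 × 10⁵ = 7.14 × 10⁻⁴ μg/mL = 714 pg/mL.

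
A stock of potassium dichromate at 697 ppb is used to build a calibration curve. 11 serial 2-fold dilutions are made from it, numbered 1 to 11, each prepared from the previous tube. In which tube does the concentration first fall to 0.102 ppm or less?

tube 3

Tube n has concentration 697 ppb / 2ⁿ.
Need 2ⁿ ≥ 697 ppb / 0.102 ppm = 6.83, so n ≥ 2.77.
First such tube: n = 3.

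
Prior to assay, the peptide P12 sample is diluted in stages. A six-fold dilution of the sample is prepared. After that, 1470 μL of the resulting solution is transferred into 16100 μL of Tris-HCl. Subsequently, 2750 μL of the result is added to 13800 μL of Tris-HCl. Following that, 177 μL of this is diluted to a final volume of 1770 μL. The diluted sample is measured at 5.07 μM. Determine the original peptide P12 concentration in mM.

Overall dilution factor = 6 × 11.95 × 6.018 × 10 = 4316.
Original = 5.07 μM × 4316 = 2.19 × 10⁴ μM = 21.9 mM.

21.9 mM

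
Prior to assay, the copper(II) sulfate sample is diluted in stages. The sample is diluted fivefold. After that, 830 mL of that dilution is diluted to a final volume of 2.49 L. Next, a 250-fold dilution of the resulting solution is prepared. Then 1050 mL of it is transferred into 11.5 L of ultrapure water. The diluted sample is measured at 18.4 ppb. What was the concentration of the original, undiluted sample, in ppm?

Overall dilution factor = 5 × 3 × 250 × 11.95 = 4.48 × 10⁴.
Original = 18.4 ppb × 4.48 × 10⁴ = 8.25 × 10⁵ ppb = 825 ppm.

825 ppm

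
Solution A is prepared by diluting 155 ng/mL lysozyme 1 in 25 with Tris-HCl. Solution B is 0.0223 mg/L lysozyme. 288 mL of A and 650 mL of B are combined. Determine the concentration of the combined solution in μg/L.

17.4 μg/L

C_A = 155 ng/mL / 25 = 6.20 ng/mL.
C_B = 0.0223 mg/L = 22.3 ng/mL.
C_mix = (C_A·V_A + C_B·V_B)/(V_A + V_B) = (6.20×288 + 22.3×650) / 938.0 = 17.4 ng/mL = 17.4 μg/L.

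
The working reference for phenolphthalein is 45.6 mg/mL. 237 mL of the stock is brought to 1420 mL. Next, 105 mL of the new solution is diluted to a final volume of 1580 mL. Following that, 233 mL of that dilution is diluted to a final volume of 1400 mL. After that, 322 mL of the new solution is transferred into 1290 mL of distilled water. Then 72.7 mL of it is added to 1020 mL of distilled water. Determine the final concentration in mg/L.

Overall dilution factor = 5.992 × 15.05 × 6.009 × 5.006 × 15.03 = 4.08 × 10⁴.
45.6 mg/mL / 4.08 × 10⁴ = 1.12 × 10⁻³ mg/mL = 1.12 mg/L.

1.12 mg/L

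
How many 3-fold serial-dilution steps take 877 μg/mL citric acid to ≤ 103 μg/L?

Need 3ⁿ ≥ 8515, so n ≥ log(8515)/log(3) = 8.24.
Minimum whole steps: n = 9.

9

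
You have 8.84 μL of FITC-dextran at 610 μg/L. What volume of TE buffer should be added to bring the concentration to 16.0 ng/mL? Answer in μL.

16.0 ng/mL = 16.0 μg/L.
V₂ = C₁V₁/C₂ = 610 × 8.84 / 16.0 = 337 μL.
Diluent to add = V₂ − V₁ = 337 − 8.84 = 328 μL.

328 μL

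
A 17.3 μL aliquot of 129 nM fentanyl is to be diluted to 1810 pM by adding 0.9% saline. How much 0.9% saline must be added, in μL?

1220 μL

1810 pM = 1.81 nM.
V₂ = C₁V₁/C₂ = 129 × 17.3 / 1.81 = 1233 μL.
Diluent to add = V₂ − V₁ = 1233 − 17.3 = 1220 μL.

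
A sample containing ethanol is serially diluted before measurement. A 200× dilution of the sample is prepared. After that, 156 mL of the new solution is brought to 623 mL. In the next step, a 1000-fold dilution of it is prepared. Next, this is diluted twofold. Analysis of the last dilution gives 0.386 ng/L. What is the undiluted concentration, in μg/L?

Overall dilution factor = 200 × 3.994 × 1000 × 2 = 1.60 × 10⁶.
Original = 0.386 ng/L × 1.60 × 10⁶ = 6.17 × 10⁵ ng/L = 617 μg/L.

617 μg/L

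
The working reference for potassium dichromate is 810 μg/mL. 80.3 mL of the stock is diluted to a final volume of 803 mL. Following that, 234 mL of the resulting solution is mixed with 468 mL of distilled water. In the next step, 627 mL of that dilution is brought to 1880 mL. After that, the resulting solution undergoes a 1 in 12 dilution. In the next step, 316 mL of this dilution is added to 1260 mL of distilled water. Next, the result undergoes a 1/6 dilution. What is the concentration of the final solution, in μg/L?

25.1 μg/L

Overall dilution factor = 10 × 3 × 2.998 × 12 × 4.987 × 6 = 3.23 × 10⁴.
810 μg/mL / 3.23 × 10⁴ = 0.0251 μg/mL = 25.1 μg/L.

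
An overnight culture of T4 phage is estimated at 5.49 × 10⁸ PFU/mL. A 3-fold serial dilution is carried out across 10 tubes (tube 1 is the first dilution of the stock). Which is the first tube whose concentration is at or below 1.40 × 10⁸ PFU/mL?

tube 2

Tube n has concentration 5.49 × 10⁸ PFU/mL / 3ⁿ.
Need 3ⁿ ≥ 5.49 × 10⁸ PFU/mL / 1.40 × 10⁸ PFU/mL = 3.92, so n ≥ 1.24.
First such tube: n = 2.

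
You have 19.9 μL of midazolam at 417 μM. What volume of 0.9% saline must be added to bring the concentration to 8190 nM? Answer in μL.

993 μL

8190 nM = 8.19 μM.
V₂ = C₁V₁/C₂ = 417 × 19.9 / 8.19 = 1013 μL.
Diluent to add = V₂ − V₁ = 1013 − 19.9 = 993 μL.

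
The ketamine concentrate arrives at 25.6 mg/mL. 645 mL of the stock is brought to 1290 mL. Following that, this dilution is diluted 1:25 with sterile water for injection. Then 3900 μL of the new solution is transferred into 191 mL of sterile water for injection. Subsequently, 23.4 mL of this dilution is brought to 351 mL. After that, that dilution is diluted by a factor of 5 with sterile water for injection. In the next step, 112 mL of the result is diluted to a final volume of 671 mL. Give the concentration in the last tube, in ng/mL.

Overall dilution factor = 2 × 25 × 49.97 × 15 × 5 × 5.991 = 1.12 × 10⁶.
25.6 mg/mL / 1.12 × 10⁶ = 2.28 × 10⁻⁵ mg/mL = 22.8 ng/mL.

22.8 ng/mL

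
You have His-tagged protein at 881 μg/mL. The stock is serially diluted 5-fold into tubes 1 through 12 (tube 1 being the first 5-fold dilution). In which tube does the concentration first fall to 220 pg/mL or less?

tube 10

Tube n has concentration 881 μg/mL / 5ⁿ.
Need 5ⁿ ≥ 881 μg/mL / 220 pg/mL = 4.00 × 10⁶, so n ≥ 9.45.
First such tube: n = 10.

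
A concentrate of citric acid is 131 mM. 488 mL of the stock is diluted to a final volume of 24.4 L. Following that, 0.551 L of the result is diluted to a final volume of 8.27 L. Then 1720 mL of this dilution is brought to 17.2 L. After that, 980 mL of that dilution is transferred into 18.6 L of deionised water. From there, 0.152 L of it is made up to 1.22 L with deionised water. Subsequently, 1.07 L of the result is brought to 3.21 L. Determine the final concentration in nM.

36.3 nM

Overall dilution factor = 50 × 15.01 × 10 × 19.98 × 8.026 × 3 = 3.61 × 10⁶.
131 mM / 3.61 × 10⁶ = 3.63 × 10⁻⁵ mM = 36.3 nM.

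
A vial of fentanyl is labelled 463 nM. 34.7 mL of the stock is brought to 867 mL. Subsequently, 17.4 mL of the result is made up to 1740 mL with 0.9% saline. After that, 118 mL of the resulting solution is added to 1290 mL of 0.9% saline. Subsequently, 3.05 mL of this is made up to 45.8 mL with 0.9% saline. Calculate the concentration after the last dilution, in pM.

Overall dilution factor = 24.99 × 100 × 11.93 × 15.02 = 4.48 × 10⁵.
463 nM / 4.48 × 10⁵ = 1.03 × 10⁻³ nM = 1.03 pM.

1.03 pM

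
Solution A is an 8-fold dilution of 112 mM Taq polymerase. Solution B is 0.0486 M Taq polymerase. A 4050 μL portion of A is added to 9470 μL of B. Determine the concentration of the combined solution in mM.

38.2 mM

C_A = 112 mM / 8 = 14.0 mM.
C_B = 0.0486 M = 48.6 mM.
C_mix = (C_A·V_A + C_B·V_B)/(V_A + V_B) = (14.0×4050 + 48.6×9470) / 13520 = 38.2 mM.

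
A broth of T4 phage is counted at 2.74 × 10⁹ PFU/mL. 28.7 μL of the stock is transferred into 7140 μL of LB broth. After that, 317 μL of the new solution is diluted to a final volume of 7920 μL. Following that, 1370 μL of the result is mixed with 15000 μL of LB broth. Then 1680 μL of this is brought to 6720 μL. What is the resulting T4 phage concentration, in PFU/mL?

9190 PFU/mL

Overall dilution factor = 249.8 × 24.98 × 11.95 × 4 = 2.98 × 10⁵.
2.74 × 10⁹ PFU/mL / 2.98 × 10⁵ = 9190 PFU/mL.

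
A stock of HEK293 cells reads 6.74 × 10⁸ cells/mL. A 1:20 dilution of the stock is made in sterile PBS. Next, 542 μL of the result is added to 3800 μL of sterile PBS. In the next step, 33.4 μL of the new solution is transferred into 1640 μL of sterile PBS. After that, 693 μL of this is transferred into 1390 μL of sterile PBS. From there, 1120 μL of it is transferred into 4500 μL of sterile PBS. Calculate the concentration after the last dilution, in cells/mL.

5570 cells/mL

Overall dilution factor = 20 × 8.011 × 50.10 × 3.006 × 5.018 = 1.21 × 10⁵.
6.74 × 10⁸ cells/mL / 1.21 × 10⁵ = 5570 cells/mL.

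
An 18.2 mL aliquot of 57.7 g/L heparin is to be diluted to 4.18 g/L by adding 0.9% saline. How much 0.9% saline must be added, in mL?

233 mL

V₂ = C₁V₁/C₂ = 57.7 × 18.2 / 4.18 = 251 mL.
Diluent to add = V₂ − V₁ = 251 − 18.2 = 233 mL.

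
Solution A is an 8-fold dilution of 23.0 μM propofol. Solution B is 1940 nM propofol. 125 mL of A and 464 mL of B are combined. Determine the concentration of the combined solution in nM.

2140 nM

C_A = 23.0 μM / 8 = 2.88 μM.
C_B = 1940 nM = 1.94 μM.
C_mix = (C_A·V_A + C_B·V_B)/(V_A + V_B) = (2.88×125 + 1.94×464) / 589.0 = 2.14 μM = 2140 nM.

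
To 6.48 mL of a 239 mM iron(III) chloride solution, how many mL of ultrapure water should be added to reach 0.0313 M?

0.0313 M = 31.3 mM.
V₂ = C₁V₁/C₂ = 239 × 6.48 / 31.3 = 49.5 mL.
Diluent to add = V₂ − V₁ = 49.5 − 6.48 = 43.0 mL.

43.0 mL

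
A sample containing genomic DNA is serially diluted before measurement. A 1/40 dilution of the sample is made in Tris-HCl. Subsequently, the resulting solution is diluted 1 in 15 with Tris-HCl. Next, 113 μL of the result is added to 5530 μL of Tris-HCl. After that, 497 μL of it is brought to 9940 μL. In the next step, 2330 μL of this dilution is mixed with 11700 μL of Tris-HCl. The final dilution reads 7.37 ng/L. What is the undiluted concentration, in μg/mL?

Overall dilution factor = 40 × 15 × 49.94 × 20 × 6.021 = 3.61 × 10⁶.
Original = 7.37 ng/L × 3.61 × 10⁶ = 2.66 × 10⁷ ng/L = 26.6 μg/mL.

26.6 μg/mL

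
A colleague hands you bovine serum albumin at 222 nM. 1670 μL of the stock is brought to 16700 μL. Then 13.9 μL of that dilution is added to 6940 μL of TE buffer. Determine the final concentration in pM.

44.4 pM

Overall dilution factor = 10 × 500.3 = 5003.
222 nM / 5003 = 0.0444 nM = 44.4 pM.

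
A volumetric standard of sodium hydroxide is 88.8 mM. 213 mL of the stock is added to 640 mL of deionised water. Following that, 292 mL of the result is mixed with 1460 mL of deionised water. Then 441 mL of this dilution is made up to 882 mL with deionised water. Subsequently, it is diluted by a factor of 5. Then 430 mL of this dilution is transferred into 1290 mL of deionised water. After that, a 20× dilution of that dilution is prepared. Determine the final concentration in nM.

4620 nM

Overall dilution factor = 4.005 × 6 × 2 × 5 × 4 × 20 = 1.92 × 10⁴.
88.8 mM / 1.92 × 10⁴ = 4.62 × 10⁻³ mM = 4620 nM.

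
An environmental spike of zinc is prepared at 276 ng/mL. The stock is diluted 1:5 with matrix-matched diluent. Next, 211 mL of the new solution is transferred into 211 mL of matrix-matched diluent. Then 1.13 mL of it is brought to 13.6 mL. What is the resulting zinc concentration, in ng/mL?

Overall dilution factor = 5 × 2 × 12.04 = 120.
276 ng/mL / 120 = 2.29 ng/mL.

2.29 ng/mL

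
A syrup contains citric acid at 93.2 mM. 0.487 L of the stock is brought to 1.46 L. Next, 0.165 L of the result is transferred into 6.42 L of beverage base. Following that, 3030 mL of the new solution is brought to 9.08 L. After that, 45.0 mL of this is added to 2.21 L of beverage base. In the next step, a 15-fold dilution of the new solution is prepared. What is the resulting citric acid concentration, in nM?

346 nM

Overall dilution factor = 2.998 × 39.91 × 2.997 × 50.11 × 15 = 2.70 × 10⁵.
93.2 mM / 2.70 × 10⁵ = 3.46 × 10⁻⁴ mM = 346 nM.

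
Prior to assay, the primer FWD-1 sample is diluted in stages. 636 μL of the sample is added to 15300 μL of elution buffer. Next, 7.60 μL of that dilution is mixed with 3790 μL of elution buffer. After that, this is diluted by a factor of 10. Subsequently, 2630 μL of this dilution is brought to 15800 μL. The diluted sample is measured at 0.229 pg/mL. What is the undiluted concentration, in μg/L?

Overall dilution factor = 25.06 × 499.7 × 10 × 6.008 = 7.52 × 10⁵.
Original = 0.229 pg/mL × 7.52 × 10⁵ = 1.72 × 10⁵ pg/mL = 172 μg/L.

172 μg/L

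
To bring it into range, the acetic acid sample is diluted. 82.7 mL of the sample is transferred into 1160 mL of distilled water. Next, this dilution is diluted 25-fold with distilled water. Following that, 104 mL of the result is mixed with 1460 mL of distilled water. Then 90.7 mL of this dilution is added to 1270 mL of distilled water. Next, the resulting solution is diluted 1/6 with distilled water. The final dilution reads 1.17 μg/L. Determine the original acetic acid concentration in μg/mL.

Overall dilution factor = 15.03 × 25 × 15.04 × 15.00 × 6 = 5.09 × 10⁵.
Original = 1.17 μg/L × 5.09 × 10⁵ = 5.95 × 10⁵ μg/L = 595 μg/mL.

595 μg/mL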